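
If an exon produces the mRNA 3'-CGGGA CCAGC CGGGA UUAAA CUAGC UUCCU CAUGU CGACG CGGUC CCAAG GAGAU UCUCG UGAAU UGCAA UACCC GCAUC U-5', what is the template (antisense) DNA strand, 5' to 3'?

5′-GCCCTGGTCGGCCCTAATTTGATCGAAGGAGTACAGCTGCGCCAGGGTTCCTCTAAGAGCACTTAACGTTATGGGCGTAGA-3′

Written 5'→3' the mRNA is UCUACGCCCAUAACGUUAAGUGCUCUUAGAGGAACCCUGGCGCAGCUGUACUCCUUCGAUCAAAUUAGGGCCGACCAGGGC, so the coding DNA strand is TCTACGCCCATAACGTTAAGTGCTCTTAGAGGAACCCTGGCGCAGCTGTACTCCTTCGATCAAATTAGGGCCGACCAGGGC. The template is its reverse complement.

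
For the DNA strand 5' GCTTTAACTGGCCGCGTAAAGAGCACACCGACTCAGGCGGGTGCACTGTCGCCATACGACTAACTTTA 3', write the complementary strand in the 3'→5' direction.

3'-CGAAATTGACCGGCGCATTTCTCGTGTGGCTGAGTCCGCCCACGTGACAGCGGTATGCTGATTGAAAT-5'

Base-pairing A↔T, G↔C gives the complement. The complementary strand is antiparallel, so paired with a 5'→3' strand it runs 3'→5'.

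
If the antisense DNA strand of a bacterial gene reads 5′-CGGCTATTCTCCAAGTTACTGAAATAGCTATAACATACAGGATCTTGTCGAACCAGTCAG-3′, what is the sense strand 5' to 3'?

5'-CTGACTGGTTCGACAAGATCCTGTATGTTATAGCTATTTCAGTAACTTGGAGAATAGCCG-3'

The coding strand is complementary and antiparallel to the template: take the complement (A↔T, G↔C) and reverse.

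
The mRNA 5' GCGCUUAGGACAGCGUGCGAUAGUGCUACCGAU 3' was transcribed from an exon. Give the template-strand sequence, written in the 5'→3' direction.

5'-ATCGGTAGCACTATCGCACGCTGTCCTAAGCGC-3'

Replace U with T to get the coding DNA strand: GCGCTTAGGACAGCGTGCGATAGTGCTACCGAT. The template strand is its reverse complement (complement CGCGAATCCTGTCGCACGCTATCACGATGGCTA, then reverse).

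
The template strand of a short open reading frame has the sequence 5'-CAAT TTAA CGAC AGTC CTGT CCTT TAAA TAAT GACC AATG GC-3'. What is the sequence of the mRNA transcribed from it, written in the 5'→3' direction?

5′-GCCAUUGGUCAUUAUUUAAAGGACAGGACUGUCGUUAAAUUG-3′

The mRNA has the sequence of the coding strand (reverse complement of the template) with T→U. Reverse complement of CAATTTAACGACAGTCCTGTCCTTTAAATAATGACCAATGGC is GCCATTGGTCATTATTTAAAGGACAGGACTGTCGTTAAATTG; then T→U.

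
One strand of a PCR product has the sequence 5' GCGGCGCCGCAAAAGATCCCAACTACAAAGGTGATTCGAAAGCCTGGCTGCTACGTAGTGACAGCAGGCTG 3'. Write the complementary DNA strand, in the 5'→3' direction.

5′-CAGCCTGCTGTCACTACGTAGCAGCCAGGCTTTCGAATCACCTTTGTAGTTGGGATCTTTTGCGGCGCCGC-3′

The complement of GCGGCGCCGCAAAAGATCCCAACTACAAAGGTGATTCGAAAGCCTGGCTGCTACGTAGTGACAGCAGGCTG is CGCCGCGGCGTTTTCTAGGGTTGATGTTTCCACTAAGCTTTCGGACCGACGATGCATCACTGTCGTCCGAC (A↔T, G↔C). DNA strands are antiparallel, so the complementary strand runs 3'→5'; reversing gives the 5'→3' form.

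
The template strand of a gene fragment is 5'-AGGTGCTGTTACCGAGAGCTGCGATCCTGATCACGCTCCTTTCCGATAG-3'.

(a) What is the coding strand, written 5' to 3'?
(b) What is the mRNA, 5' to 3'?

(a) 5′-CTATCGGAAAGGAGCGTGATCAGGATCGCAGCTCTCGGTAACAGCACCT-3′
(b) 5′-CUAUCGGAAAGGAGCGUGAUCAGGAUCGCAGCUCUCGGUAACAGCACCU-3′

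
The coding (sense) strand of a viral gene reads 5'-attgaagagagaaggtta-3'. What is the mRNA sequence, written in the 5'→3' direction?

5'-AUUGAAGAGAGAAGGUUA-3'

mRNA has the coding-strand sequence with U in place of T.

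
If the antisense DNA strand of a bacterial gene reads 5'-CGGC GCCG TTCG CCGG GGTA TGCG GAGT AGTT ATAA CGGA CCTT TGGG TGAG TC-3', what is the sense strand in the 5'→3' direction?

5′-GACTCACCCAAAGGTCCGTTATAACTACTCCGCATACCCCGGCGAACGGCGCCG-3′

The coding strand is complementary and antiparallel to the template: take the complement (A↔T, G↔C) and reverse.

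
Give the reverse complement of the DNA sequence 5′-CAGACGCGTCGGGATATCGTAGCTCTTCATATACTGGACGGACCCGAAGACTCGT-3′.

5'-ACGAGTCTTCGGGTCCGTCCAGTATATGAAGAGCTACGATATCCCGACGCGTCTG-3'

Reading the sequence 3'→5' and pairing each base (A↔T, G↔C) gives the reverse complement directly.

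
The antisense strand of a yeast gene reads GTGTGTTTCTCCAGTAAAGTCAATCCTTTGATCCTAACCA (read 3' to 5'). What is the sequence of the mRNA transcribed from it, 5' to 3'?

5'-CACACAAAGAGGUCAUUUCAGUUAGGAAACUAGGAUUGGU-3'

Reading the template 3'→5' as shown, RNA polymerase pairs each base (A→U, T→A, G↔C) to build mRNA 5'→3' directly.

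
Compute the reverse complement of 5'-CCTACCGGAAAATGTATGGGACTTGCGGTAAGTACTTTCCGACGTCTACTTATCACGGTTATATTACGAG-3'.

5'-CTCGTAATATAACCGTGATAAGTAGACGTCGGAAAGTACTTACCGCAAGTCCCATACATTTTCCGGTAGG-3'

Reading the sequence 3'→5' and pairing each base (A↔T, G↔C) gives the reverse complement directly.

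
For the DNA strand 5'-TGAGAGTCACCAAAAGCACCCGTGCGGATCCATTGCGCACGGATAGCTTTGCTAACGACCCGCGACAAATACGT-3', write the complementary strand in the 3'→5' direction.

Base-pairing A↔T, G↔C gives the complement. The complementary strand is antiparallel, so paired with a 5'→3' strand it runs 3'→5'.

3'-ACTCTCAGTGGTTTTCGTGGGCACGCCTAGGTAACGCGTGCCTATCGAAACGATTGCTGGGCGCTGTTTATGCA-5'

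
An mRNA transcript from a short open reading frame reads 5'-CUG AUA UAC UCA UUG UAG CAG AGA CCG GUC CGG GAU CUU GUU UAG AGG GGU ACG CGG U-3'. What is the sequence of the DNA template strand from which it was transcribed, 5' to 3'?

Replace U with T to get the coding DNA strand: CTGATATACTCATTGTAGCAGAGACCGGTCCGGGATCTTGTTTAGAGGGGTACGCGGT. The template strand is its reverse complement (complement GACTATATGAGTAACATCGTCTCTGGCCAGGCCCTAGAACAAATCTCCCCATGCGCCA, then reverse).

5'-ACCGCGTACCCCTCTAAACAAGATCCCGGACCGGTCTCTGCTACAATGAGTATATCAG-3'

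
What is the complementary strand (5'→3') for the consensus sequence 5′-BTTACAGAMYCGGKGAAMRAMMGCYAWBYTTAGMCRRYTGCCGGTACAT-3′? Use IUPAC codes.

5′-ATGTACCGGCARYYGKCTAARVWTRGCKKTYKTTCMCCGRKTCTGTAAV-3′

Standard pairs A↔T, G↔C; ambiguity codes pair R↔Y, M↔K, W↔W, B↔V. Complement (VAATGTCTKRGCCMCTTKYTKKCGRTWVRAATCKGYYRACGGCCATGTA), then reverse for 5'→3'.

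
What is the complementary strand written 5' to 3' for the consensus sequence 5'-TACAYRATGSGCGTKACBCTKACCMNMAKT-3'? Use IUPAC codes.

5′-AMTKNKGGTMAGVGTMACGCSCATYRTGTA-3′

Standard pairs A↔T, G↔C; ambiguity codes pair R↔Y, M↔K, S↔S, B↔V, N↔N. Complement (ATGTRYTACSCGCAMTGVGAMTGGKNKTMA), then reverse for 5'→3'.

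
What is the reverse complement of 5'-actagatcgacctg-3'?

5'-CAGGTCGATCTAGT-3'

Complement each base (A↔T, G↔C): TGATCTAGCTGGAC. Then reverse.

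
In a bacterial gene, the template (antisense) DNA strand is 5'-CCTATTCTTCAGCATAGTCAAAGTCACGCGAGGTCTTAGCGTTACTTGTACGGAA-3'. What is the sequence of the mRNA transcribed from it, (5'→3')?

RNA polymerase reads the template 3'→5' and synthesizes mRNA 5'→3' by base-pairing (A→U, T→A, G↔C). The complement of the template is GGATAAGAAGTCGTATCAGTTTCAGTGCGCTCCAGAATCGCAATGAACATGCCTT; antiparallel, so 5'→3' the coding strand is TTCCGTACAAGTAACGCTAAGACCTCGCGTGACTTTGACTATGCTGAAGAATAGG. Replace T with U for the mRNA.

5'-UUCCGUACAAGUAACGCUAAGACCUCGCGUGACUUUGACUAUGCUGAAGAAUAGG-3'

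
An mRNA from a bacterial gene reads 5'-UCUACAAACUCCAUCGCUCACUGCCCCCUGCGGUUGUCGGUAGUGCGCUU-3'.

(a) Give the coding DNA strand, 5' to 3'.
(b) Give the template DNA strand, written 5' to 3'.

(a) 5'-TCTACAAACTCCATCGCTCACTGCCCCCTGCGGTTGTCGGTAGTGCGCTT-3'
(b) 5'-AAGCGCACTACCGACAACCGCAGGGGGCAGTGAGCGATGGAGTTTGTAGA-3'

(a) The coding strand matches the mRNA with U→T.
(b) The template strand is the reverse complement of the coding strand.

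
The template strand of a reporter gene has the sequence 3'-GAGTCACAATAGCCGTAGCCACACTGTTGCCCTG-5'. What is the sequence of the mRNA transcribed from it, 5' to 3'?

5'-CUCAGUGUUAUCGGCAUCGGUGUGACAACGGGAC-3'

Reading the template 3'→5' as shown, RNA polymerase pairs each base (A→U, T→A, G↔C) to build mRNA 5'→3' directly.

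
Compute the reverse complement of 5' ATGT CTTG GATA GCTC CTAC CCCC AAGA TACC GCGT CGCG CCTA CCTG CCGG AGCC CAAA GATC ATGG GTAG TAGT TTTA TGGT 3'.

Complement each base (A↔T, G↔C): TACAGAACCTATCGAGGATGGGGGTTCTATGGCGCAGCGCGGATGGACGGCCTCGGGTTTCTAGTACCCATCATCAAAATACCA. Then reverse.

5′-ACCATAAAACTACTACCCATGATCTTTGGGCTCCGGCAGGTAGGCGCGACGCGGTATCTTGGGGGTAGGAGCTATCCAAGACAT-3′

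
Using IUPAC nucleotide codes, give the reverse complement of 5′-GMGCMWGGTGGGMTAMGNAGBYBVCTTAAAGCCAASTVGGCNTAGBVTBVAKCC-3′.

5'-GGMTBVABVCTANGCCBASTTGGCTTTAAGBVRVCTNCKTAKCCCACCWKGCKC-3'

Standard pairs A↔T, G↔C; ambiguity codes pair Y↔R, M↔K, W↔W, S↔S, B↔V, N↔N. Complement (CKCGKWCCACCCKATKCNTCVRVBGAATTTCGGTTSABCCGNATCVBAVBTMGG), then reverse for 5'→3'.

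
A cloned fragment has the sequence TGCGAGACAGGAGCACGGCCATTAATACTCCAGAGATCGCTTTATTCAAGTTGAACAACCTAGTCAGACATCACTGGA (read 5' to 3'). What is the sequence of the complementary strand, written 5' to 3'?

The complement of TGCGAGACAGGAGCACGGCCATTAATACTCCAGAGATCGCTTTATTCAAGTTGAACAACCTAGTCAGACATCACTGGA is ACGCTCTGTCCTCGTGCCGGTAATTATGAGGTCTCTAGCGAAATAAGTTCAACTTGTTGGATCAGTCTGTAGTGACCT (A↔T, G↔C). DNA strands are antiparallel, so the complementary strand runs 3'→5'; reversing gives the 5'→3' form.

5'-TCCAGTGATGTCTGACTAGGTTGTTCAACTTGAATAAAGCGATCTCTGGAGTATTAATGGCCGTGCTCCTGTCTCGCA-3'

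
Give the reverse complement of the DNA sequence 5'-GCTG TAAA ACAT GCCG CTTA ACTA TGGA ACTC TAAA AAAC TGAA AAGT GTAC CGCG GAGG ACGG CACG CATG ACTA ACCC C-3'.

5′-GGGGTTAGTCATGCGTGCCGTCCTCCGCGGTACACTTTTCAGTTTTTTAGAGTTCCATAGTTAAGCGGCATGTTTTACAGC-3′

Reading the sequence 3'→5' and pairing each base (A↔T, G↔C) gives the reverse complement directly.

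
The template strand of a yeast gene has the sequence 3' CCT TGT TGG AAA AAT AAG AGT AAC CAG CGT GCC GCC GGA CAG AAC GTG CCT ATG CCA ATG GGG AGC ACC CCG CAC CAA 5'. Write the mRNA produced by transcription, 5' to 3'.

5'-GGAACAACCUUUUUAUUCUCAUUGGUCGCACGGCGGCCUGUCUUGCACGGAUACGGUUACCCCUCGUGGGGCGUGGUU-3'

Reading the template 3'→5' as shown, RNA polymerase pairs each base (A→U, T→A, G↔C) to build mRNA 5'→3' directly.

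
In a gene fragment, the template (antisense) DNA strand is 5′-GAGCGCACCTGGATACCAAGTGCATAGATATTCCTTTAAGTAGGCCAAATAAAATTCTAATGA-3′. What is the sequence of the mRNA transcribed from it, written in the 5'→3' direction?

5'-UCAUUAGAAUUUUAUUUGGCCUACUUAAAGGAAUAUCUAUGCACUUGGUAUCCAGGUGCGCUC-3'

The mRNA has the sequence of the coding strand (reverse complement of the template) with T→U. Reverse complement of GAGCGCACCTGGATACCAAGTGCATAGATATTCCTTTAAGTAGGCCAAATAAAATTCTAATGA is TCATTAGAATTTTATTTGGCCTACTTAAAGGAATATCTATGCACTTGGTATCCAGGTGCGCTC; then T→U.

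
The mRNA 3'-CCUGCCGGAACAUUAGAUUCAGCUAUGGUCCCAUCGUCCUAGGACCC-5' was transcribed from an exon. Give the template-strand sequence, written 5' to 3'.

Written 5'→3' the mRNA is CCCAGGAUCCUGCUACCCUGGUAUCGACUUAGAUUACAAGGCCGUCC, so the coding DNA strand is CCCAGGATCCTGCTACCCTGGTATCGACTTAGATTACAAGGCCGTCC. The template is its reverse complement.

5'-GGACGGCCTTGTAATCTAAGTCGATACCAGGGTAGCAGGATCCTGGG-3'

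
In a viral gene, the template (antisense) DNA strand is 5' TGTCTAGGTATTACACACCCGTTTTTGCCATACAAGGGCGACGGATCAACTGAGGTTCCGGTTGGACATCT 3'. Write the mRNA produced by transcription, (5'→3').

5′-AGAUGUCCAACCGGAACCUCAGUUGAUCCGUCGCCCUUGUAUGGCAAAAACGGGUGUGUAAUACCUAGACA-3′

The mRNA has the sequence of the coding strand (reverse complement of the template) with T→U. Reverse complement of TGTCTAGGTATTACACACCCGTTTTTGCCATACAAGGGCGACGGATCAACTGAGGTTCCGGTTGGACATCT is AGATGTCCAACCGGAACCTCAGTTGATCCGTCGCCCTTGTATGGCAAAAACGGGTGTGTAATACCTAGACA; then T→U.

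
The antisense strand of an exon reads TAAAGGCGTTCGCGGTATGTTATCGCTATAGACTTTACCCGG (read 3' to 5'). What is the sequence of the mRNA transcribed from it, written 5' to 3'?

5'-AUUUCCGCAAGCGCCAUACAAUAGCGAUAUCUGAAAUGGGCC-3'

Reading the template 3'→5' as shown, RNA polymerase pairs each base (A→U, T→A, G↔C) to build mRNA 5'→3' directly.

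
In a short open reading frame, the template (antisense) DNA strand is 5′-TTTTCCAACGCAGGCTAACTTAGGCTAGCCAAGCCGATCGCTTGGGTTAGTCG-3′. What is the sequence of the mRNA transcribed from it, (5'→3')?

RNA polymerase reads the template 3'→5' and synthesizes mRNA 5'→3' by base-pairing (A→U, T→A, G↔C). The complement of the template is AAAAGGTTGCGTCCGATTGAATCCGATCGGTTCGGCTAGCGAACCCAATCAGC; antiparallel, so 5'→3' the coding strand is CGACTAACCCAAGCGATCGGCTTGGCTAGCCTAAGTTAGCCTGCGTTGGAAAA. Replace T with U for the mRNA.

5'-CGACUAACCCAAGCGAUCGGCUUGGCUAGCCUAAGUUAGCCUGCGUUGGAAAA-3'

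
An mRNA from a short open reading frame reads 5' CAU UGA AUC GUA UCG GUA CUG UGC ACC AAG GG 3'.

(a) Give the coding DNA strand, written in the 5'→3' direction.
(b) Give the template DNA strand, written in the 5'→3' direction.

(a) The coding strand matches the mRNA with U→T.
(b) The template strand is the reverse complement of the coding strand.

(a) 5′-CATTGAATCGTATCGGTACTGTGCACCAAGGG-3′
(b) 5′-CCCTTGGTGCACAGTACCGATACGATTCAATG-3′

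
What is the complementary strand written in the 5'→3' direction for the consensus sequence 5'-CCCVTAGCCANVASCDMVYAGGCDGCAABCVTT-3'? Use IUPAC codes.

5′-AABGVTTGCHGCCTRBKHGSTBNTGGCTABGGG-3′

Standard pairs A↔T, G↔C; ambiguity codes pair Y↔R, M↔K, S↔S, B↔V, D↔H, N↔N. Complement (GGGBATCGGTNBTSGHKBRTCCGHCGTTVGBAA), then reverse for 5'→3'.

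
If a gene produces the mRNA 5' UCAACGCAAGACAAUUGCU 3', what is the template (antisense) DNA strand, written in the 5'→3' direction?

Replace U with T to get the coding DNA strand: TCAACGCAAGACAATTGCT. The template strand is its reverse complement (complement AGTTGCGTTCTGTTAACGA, then reverse).

5'-AGCAATTGTCTTGCGTTGA-3'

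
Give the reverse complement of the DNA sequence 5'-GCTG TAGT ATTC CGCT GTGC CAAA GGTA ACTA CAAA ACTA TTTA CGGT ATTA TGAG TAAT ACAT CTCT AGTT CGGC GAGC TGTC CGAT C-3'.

Complement each base (A↔T, G↔C): CGACATCATAAGGCGACACGGTTTCCATTGATGTTTTGATAAATGCCATAATACTCATTATGTAGAGATCAAGCCGCTCGACAGGCTAG. Then reverse.

5'-GATCGGACAGCTCGCCGAACTAGAGATGTATTACTCATAATACCGTAAATAGTTTTGTAGTTACCTTTGGCACAGCGGAATACTACAGC-3'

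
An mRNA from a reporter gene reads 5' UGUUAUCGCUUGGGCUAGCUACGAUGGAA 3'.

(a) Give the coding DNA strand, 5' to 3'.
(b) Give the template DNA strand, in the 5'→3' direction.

(a) 5'-TGTTATCGCTTGGGCTAGCTACGATGGAA-3'
(b) 5'-TTCCATCGTAGCTAGCCCAAGCGATAACA-3'

(a) The coding strand matches the mRNA with U→T.
(b) The template strand is the reverse complement of the coding strand.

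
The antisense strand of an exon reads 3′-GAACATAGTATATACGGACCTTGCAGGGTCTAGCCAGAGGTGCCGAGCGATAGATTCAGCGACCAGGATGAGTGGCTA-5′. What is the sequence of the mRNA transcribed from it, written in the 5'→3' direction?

5′-CUUGUAUCAUAUAUGCCUGGAACGUCCCAGAUCGGUCUCCACGGCUCGCUAUCUAAGUCGCUGGUCCUACUCACCGAU-3′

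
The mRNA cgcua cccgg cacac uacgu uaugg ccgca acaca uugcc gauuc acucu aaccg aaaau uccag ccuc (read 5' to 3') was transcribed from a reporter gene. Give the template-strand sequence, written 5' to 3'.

5'-GAGGCTGGAATTTTCGGTTAGAGTGAATCGGCAATGTGTTGCGGCCATAACGTAGTGTGCCGGGTAGCG-3'

Replace U with T to get the coding DNA strand: CGCTACCCGGCACACTACGTTATGGCCGCAACACATTGCCGATTCACTCTAACCGAAAATTCCAGCCTC. The template strand is its reverse complement (complement GCGATGGGCCGTGTGATGCAATACCGGCGTTGTGTAACGGCTAAGTGAGATTGGCTTTTAAGGTCGGAG, then reverse).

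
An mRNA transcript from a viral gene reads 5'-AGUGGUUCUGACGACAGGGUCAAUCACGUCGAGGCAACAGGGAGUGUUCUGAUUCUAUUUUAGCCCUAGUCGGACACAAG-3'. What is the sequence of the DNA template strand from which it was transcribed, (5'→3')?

5'-CTTGTGTCCGACTAGGGCTAAAATAGAATCAGAACACTCCCTGTTGCCTCGACGTGATTGACCCTGTCGTCAGAACCACT-3'

Replace U with T to get the coding DNA strand: AGTGGTTCTGACGACAGGGTCAATCACGTCGAGGCAACAGGGAGTGTTCTGATTCTATTTTAGCCCTAGTCGGACACAAG. The template strand is its reverse complement (complement TCACCAAGACTGCTGTCCCAGTTAGTGCAGCTCCGTTGTCCCTCACAAGACTAAGATAAAATCGGGATCAGCCTGTGTTC, then reverse).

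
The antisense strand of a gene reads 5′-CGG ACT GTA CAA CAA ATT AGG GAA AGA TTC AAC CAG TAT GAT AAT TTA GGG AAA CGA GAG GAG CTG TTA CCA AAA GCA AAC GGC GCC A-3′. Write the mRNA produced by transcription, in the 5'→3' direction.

The mRNA has the sequence of the coding strand (reverse complement of the template) with T→U. Reverse complement of CGGACTGTACAACAAATTAGGGAAAGATTCAACCAGTATGATAATTTAGGGAAACGAGAGGAGCTGTTACCAAAAGCAAACGGCGCCA is TGGCGCCGTTTGCTTTTGGTAACAGCTCCTCTCGTTTCCCTAAATTATCATACTGGTTGAATCTTTCCCTAATTTGTTGTACAGTCCG; then T→U.

5'-UGGCGCCGUUUGCUUUUGGUAACAGCUCCUCUCGUUUCCCUAAAUUAUCAUACUGGUUGAAUCUUUCCCUAAUUUGUUGUACAGUCCG-3'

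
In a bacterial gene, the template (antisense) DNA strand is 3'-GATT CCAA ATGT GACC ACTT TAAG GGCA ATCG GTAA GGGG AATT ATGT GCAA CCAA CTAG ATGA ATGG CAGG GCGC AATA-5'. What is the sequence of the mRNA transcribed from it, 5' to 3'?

5′-CUAAGGUUUACACUGGUGAAAUUCCCGUUAGCCAUUCCCCUUAAUACACGUUGGUUGAUCUACUUACCGUCCCGCGUUAU-3′

Reading the template 3'→5' as shown, RNA polymerase pairs each base (A→U, T→A, G↔C) to build mRNA 5'→3' directly.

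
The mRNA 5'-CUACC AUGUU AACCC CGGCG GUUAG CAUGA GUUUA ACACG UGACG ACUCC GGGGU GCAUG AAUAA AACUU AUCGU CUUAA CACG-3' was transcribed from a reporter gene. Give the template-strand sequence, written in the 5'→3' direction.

Replace U with T to get the coding DNA strand: CTACCATGTTAACCCCGGCGGTTAGCATGAGTTTAACACGTGACGACTCCGGGGTGCATGAATAAAACTTATCGTCTTAACACG. The template strand is its reverse complement (complement GATGGTACAATTGGGGCCGCCAATCGTACTCAAATTGTGCACTGCTGAGGCCCCACGTACTTATTTTGAATAGCAGAATTGTGC, then reverse).

5'-CGTGTTAAGACGATAAGTTTTATTCATGCACCCCGGAGTCGTCACGTGTTAAACTCATGCTAACCGCCGGGGTTAACATGGTAG-3'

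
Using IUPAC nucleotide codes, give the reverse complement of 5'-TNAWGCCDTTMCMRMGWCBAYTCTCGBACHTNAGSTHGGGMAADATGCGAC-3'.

5′-GTCGCATHTTKCCCDASCTNADGTVCGAGARTVGWCKYKGKAAHGGCWTNA-3′

Standard pairs A↔T, G↔C; ambiguity codes pair R↔Y, M↔K, W↔W, S↔S, B↔V, D↔H, N↔N. Complement (ANTWCGGHAAKGKYKCWGVTRAGAGCVTGDANTCSADCCCKTTHTACGCTG), then reverse for 5'→3'.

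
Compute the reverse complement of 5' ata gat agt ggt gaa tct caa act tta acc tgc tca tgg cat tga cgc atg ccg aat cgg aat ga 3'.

5'-TCATTCCGATTCGGCATGCGTCAATGCCATGAGCAGGTTAAAGTTTGAGATTCACCACTATCTAT-3'

Reading the sequence 3'→5' and pairing each base (A↔T, G↔C) gives the reverse complement directly.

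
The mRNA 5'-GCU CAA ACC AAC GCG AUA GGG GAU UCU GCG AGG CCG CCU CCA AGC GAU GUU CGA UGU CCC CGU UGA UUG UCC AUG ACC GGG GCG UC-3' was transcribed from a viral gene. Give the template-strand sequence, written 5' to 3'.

Replace U with T to get the coding DNA strand: GCTCAAACCAACGCGATAGGGGATTCTGCGAGGCCGCCTCCAAGCGATGTTCGATGTCCCCGTTGATTGTCCATGACCGGGGCGTC. The template strand is its reverse complement (complement CGAGTTTGGTTGCGCTATCCCCTAAGACGCTCCGGCGGAGGTTCGCTACAAGCTACAGGGGCAACTAACAGGTACTGGCCCCGCAG, then reverse).

5'-GACGCCCCGGTCATGGACAATCAACGGGGACATCGAACATCGCTTGGAGGCGGCCTCGCAGAATCCCCTATCGCGTTGGTTTGAGC-3'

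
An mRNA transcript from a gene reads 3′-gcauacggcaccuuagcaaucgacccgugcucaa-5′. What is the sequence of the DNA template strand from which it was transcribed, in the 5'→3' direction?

5'-CGTATGCCGTGGAATCGTTAGCTGGGCACGAGTT-3'

Written 5'→3' the mRNA is AACUCGUGCCCAGCUAACGAUUCCACGGCAUACG, so the coding DNA strand is AACTCGTGCCCAGCTAACGATTCCACGGCATACG. The template is its reverse complement.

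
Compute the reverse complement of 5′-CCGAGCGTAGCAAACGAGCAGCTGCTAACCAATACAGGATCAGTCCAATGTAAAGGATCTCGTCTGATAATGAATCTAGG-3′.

5′-CCTAGATTCATTATCAGACGAGATCCTTTACATTGGACTGATCCTGTATTGGTTAGCAGCTGCTCGTTTGCTACGCTCGG-3′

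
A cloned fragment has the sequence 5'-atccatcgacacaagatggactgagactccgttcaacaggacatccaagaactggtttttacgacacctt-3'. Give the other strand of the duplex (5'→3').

5'-AAGGTGTCGTAAAAACCAGTTCTTGGATGTCCTGTTGAACGGAGTCTCAGTCCATCTTGTGTCGATGGAT-3'

Pairing A↔T and G↔C gives TAGGTAGCTGTGTTCTACCTGACTCTGAGGCAAGTTGTCCTGTAGGTTCTTGACCAAAAATGCTGTGGAA, running 3'→5'. Reverse for the 5'→3' convention.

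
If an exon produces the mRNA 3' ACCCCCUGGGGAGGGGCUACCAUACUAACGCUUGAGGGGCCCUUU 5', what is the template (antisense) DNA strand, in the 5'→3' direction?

5′-TGGGGGACCCCTCCCCGATGGTATGATTGCGAACTCCCCGGGAAA-3′

Written 5'→3' the mRNA is UUUCCCGGGGAGUUCGCAAUCAUACCAUCGGGGAGGGGUCCCCCA, so the coding DNA strand is TTTCCCGGGGAGTTCGCAATCATACCATCGGGGAGGGGTCCCCCA. The template is its reverse complement.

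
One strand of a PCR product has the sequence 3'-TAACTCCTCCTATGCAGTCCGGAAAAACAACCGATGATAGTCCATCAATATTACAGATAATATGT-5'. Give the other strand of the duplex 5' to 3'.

5'-ATTGAGGAGGATACGTCAGGCCTTTTTGTTGGCTACTATCAGGTAGTTATAATGTCTATTATACA-3'

The strand is given 3'→5', so its complement runs 5'→3' in the same left-to-right order: pair each base A↔T, G↔C.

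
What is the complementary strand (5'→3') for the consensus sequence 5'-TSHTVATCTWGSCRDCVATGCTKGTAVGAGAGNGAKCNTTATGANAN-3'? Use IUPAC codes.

5'-NTNTCATAANGMTCNCTCTCBTACMAGCATBGHYGSCWAGATBADSA-3'

Standard pairs A↔T, G↔C; ambiguity codes pair R↔Y, K↔M, W↔W, S↔S, D↔H, V↔B, N↔N. Complement (ASDABTAGAWCSGYHGBTACGAMCATBCTCTCNCTMGNAATACTNTN), then reverse for 5'→3'.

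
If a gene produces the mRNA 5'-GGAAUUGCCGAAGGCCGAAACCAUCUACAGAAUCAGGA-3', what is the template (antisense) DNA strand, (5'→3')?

Replace U with T to get the coding DNA strand: GGAATTGCCGAAGGCCGAAACCATCTACAGAATCAGGA. The template strand is its reverse complement (complement CCTTAACGGCTTCCGGCTTTGGTAGATGTCTTAGTCCT, then reverse).

5'-TCCTGATTCTGTAGATGGTTTCGGCCTTCGGCAATTCC-3'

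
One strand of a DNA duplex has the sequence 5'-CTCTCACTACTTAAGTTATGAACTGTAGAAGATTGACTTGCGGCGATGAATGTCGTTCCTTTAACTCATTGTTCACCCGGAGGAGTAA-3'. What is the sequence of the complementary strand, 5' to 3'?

5'-TTACTCCTCCGGGTGAACAATGAGTTAAAGGAACGACATTCATCGCCGCAAGTCAATCTTCTACAGTTCATAACTTAAGTAGTGAGAG-3'

Pairing A↔T and G↔C gives GAGAGTGATGAATTCAATACTTGACATCTTCTAACTGAACGCCGCTACTTACAGCAAGGAAATTGAGTAACAAGTGGGCCTCCTCATT, running 3'→5'. Reverse for the 5'→3' convention.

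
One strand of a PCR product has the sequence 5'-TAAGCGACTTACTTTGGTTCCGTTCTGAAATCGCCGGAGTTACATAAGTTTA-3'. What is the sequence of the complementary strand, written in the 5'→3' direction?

The complement of TAAGCGACTTACTTTGGTTCCGTTCTGAAATCGCCGGAGTTACATAAGTTTA is ATTCGCTGAATGAAACCAAGGCAAGACTTTAGCGGCCTCAATGTATTCAAAT (A↔T, G↔C). DNA strands are antiparallel, so the complementary strand runs 3'→5'; reversing gives the 5'→3' form.

5'-TAAACTTATGTAACTCCGGCGATTTCAGAACGGAACCAAAGTAAGTCGCTTA-3'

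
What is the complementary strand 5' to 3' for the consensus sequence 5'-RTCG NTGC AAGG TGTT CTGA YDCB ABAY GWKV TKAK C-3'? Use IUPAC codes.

5'-GMTMABMWCRTVTVGHRTCAGAACACCTTGCANCGAY-3'

Standard pairs A↔T, G↔C; ambiguity codes pair R↔Y, K↔M, W↔W, B↔V, D↔H, N↔N. Complement (YAGCNACGTTCCACAAGACTRHGVTVTRCWMBAMTMG), then reverse for 5'→3'.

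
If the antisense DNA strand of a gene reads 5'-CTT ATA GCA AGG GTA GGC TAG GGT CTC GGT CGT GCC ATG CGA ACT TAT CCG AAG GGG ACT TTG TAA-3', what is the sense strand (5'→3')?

The coding strand is complementary and antiparallel to the template: take the complement (A↔T, G↔C) and reverse.

5'-TTACAAAGTCCCCTTCGGATAAGTTCGCATGGCACGACCGAGACCCTAGCCTACCCTTGCTATAAG-3'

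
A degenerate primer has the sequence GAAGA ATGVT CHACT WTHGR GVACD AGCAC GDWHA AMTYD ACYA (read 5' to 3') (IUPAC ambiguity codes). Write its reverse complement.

Standard pairs A↔T, G↔C; ambiguity codes pair R↔Y, M↔K, W↔W, D↔H, V↔B. Complement (CTTCTTACBAGDTGAWADCYCBTGHTCGTGCHWDTTKARHTGRT), then reverse for 5'→3'.

5′-TRGTHRAKTTDWHCGTGCTHGTBCYCDAWAGTDGABCATTCTTC-3′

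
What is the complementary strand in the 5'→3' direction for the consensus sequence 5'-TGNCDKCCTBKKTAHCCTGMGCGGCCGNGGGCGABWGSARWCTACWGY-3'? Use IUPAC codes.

5'-RCWGTAGWYTSCWVTCGCCCNCGGCCGCKCAGGDTAMMVAGGMHGNCA-3'

Standard pairs A↔T, G↔C; ambiguity codes pair R↔Y, M↔K, W↔W, S↔S, B↔V, D↔H, N↔N. Complement (ACNGHMGGAVMMATDGGACKCGCCGGCNCCCGCTVWCSTYWGATGWCR), then reverse for 5'→3'.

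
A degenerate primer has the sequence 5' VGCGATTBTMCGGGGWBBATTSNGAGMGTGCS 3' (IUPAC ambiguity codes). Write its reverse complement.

Standard pairs A↔T, G↔C; ambiguity codes pair M↔K, W↔W, S↔S, B↔V, N↔N. Complement (BCGCTAAVAKGCCCCWVVTAASNCTCKCACGS), then reverse for 5'→3'.

5'-SGCACKCTCNSAATVVWCCCCGKAVAATCGCB-3'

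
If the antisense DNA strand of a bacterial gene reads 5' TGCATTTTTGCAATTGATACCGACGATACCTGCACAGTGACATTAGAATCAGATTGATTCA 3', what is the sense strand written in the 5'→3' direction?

5'-TGAATCAATCTGATTCTAATGTCACTGTGCAGGTATCGTCGGTATCAATTGCAAAAATGCA-3'

The coding strand is complementary and antiparallel to the template: take the complement (A↔T, G↔C) and reverse.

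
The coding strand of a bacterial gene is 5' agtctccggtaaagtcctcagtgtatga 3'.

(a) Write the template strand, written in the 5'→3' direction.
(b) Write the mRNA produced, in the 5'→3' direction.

(a) The template strand is the reverse complement of the coding strand: complement TCAGAGGCCATTTCAGGAGTCACATACT, then reverse.
(b) mRNA matches the coding strand with T→U.

(a) 5′-TCATACACTGAGGACTTTACCGGAGACT-3′
(b) 5'-AGUCUCCGGUAAAGUCCUCAGUGUAUGA-3'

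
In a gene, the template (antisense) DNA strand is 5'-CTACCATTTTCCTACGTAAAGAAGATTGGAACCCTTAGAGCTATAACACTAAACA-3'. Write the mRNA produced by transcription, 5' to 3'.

RNA polymerase reads the template 3'→5' and synthesizes mRNA 5'→3' by base-pairing (A→U, T→A, G↔C). The complement of the template is GATGGTAAAAGGATGCATTTCTTCTAACCTTGGGAATCTCGATATTGTGATTTGT; antiparallel, so 5'→3' the coding strand is TGTTTAGTGTTATAGCTCTAAGGGTTCCAATCTTCTTTACGTAGGAAAATGGTAG. Replace T with U for the mRNA.

5'-UGUUUAGUGUUAUAGCUCUAAGGGUUCCAAUCUUCUUUACGUAGGAAAAUGGUAG-3'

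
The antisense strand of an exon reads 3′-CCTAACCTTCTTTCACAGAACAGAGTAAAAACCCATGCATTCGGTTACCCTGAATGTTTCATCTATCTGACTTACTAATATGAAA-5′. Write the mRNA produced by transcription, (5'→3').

5'-GGAUUGGAAGAAAGUGUCUUGUCUCAUUUUUGGGUACGUAAGCCAAUGGGACUUACAAAGUAGAUAGACUGAAUGAUUAUACUUU-3'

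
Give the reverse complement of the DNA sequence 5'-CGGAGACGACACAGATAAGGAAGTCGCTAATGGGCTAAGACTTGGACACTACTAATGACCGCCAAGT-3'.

5'-ACTTGGCGGTCATTAGTAGTGTCCAAGTCTTAGCCCATTAGCGACTTCCTTATCTGTGTCGTCTCCG-3'

Complement each base (A↔T, G↔C): GCCTCTGCTGTGTCTATTCCTTCAGCGATTACCCGATTCTGAACCTGTGATGATTACTGGCGGTTCA. Then reverse.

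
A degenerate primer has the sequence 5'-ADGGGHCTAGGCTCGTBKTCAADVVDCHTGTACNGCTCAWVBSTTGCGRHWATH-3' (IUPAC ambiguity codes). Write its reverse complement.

5'-DATWDYCGCAASVBWTGAGCNGTACADGHBBHTTGAMVACGAGCCTAGDCCCHT-3'

Standard pairs A↔T, G↔C; ambiguity codes pair R↔Y, K↔M, W↔W, S↔S, B↔V, D↔H, N↔N. Complement (THCCCDGATCCGAGCAVMAGTTHBBHGDACATGNCGAGTWBVSAACGCYDWTAD), then reverse for 5'→3'.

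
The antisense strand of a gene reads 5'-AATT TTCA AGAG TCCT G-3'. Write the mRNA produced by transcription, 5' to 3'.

The mRNA has the sequence of the coding strand (reverse complement of the template) with T→U. Reverse complement of AATTTTCAAGAGTCCTG is CAGGACTCTTGAAAATT; then T→U.

5'-CAGGACUCUUGAAAAUU-3'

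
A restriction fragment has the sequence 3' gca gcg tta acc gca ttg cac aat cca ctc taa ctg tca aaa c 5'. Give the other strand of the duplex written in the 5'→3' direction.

5'-CGTCGCAATTGGCGTAACGTGTTAGGTGAGATTGACAGTTTTG-3'

The strand is given 3'→5', so its complement runs 5'→3' in the same left-to-right order: pair each base A↔T, G↔C.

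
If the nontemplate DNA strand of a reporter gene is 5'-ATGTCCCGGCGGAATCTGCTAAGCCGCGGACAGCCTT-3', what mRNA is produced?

mRNA has the coding-strand sequence with U in place of T.

5'-AUGUCCCGGCGGAAUCUGCUAAGCCGCGGACAGCCUU-3'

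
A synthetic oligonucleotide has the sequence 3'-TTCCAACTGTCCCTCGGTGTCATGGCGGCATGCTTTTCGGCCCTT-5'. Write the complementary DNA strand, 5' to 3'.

The strand is given 3'→5', so its complement runs 5'→3' in the same left-to-right order: pair each base A↔T, G↔C.

5′-AAGGTTGACAGGGAGCCACAGTACCGCCGTACGAAAAGCCGGGAA-3′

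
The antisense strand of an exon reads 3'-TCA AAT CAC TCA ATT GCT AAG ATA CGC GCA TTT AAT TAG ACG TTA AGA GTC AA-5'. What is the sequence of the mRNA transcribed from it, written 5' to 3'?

5′-AGUUUAGUGAGUUAACGAUUCUAUGCGCGUAAAUUAAUCUGCAAUUCUCAGUU-3′

Reading the template 3'→5' as shown, RNA polymerase pairs each base (A→U, T→A, G↔C) to build mRNA 5'→3' directly.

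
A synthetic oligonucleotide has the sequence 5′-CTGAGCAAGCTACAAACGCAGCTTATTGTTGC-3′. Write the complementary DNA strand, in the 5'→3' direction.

Pairing A↔T and G↔C gives GACTCGTTCGATGTTTGCGTCGAATAACAACG, running 3'→5'. Reverse for the 5'→3' convention.

5'-GCAACAATAAGCTGCGTTTGTAGCTTGCTCAG-3'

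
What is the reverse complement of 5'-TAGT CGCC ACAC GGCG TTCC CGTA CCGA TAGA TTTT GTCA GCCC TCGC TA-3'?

Reading the sequence 3'→5' and pairing each base (A↔T, G↔C) gives the reverse complement directly.

5'-TAGCGAGGGCTGACAAAATCTATCGGTACGGGAACGCCGTGTGGCGACTA-3'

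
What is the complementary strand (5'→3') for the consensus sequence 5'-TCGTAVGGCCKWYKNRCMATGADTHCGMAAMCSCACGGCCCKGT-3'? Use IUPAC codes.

Standard pairs A↔T, G↔C; ambiguity codes pair R↔Y, M↔K, W↔W, S↔S, D↔H, V↔B, N↔N. Complement (AGCATBCCGGMWRMNYGKTACTHADGCKTTKGSGTGCCGGGMCA), then reverse for 5'→3'.

5'-ACMGGGCCGTGSGKTTKCGDAHTCATKGYNMRWMGGCCBTACGA-3'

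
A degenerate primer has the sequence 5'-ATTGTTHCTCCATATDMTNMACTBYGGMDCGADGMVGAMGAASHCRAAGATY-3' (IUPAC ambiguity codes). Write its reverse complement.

5′-RATCTTYGDSTTCKTCBKCHTCGHKCCRVAGTKNAKHATATGGAGDAACAAT-3′

Standard pairs A↔T, G↔C; ambiguity codes pair R↔Y, M↔K, S↔S, B↔V, D↔H, N↔N. Complement (TAACAADGAGGTATAHKANKTGAVRCCKHGCTHCKBCTKCTTSDGYTTCTAR), then reverse for 5'→3'.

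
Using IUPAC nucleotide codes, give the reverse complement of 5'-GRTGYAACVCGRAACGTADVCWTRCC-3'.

5'-GGYAWGBHTACGTTYCGBGTTRCAYC-3'

Standard pairs A↔T, G↔C; ambiguity codes pair R↔Y, W↔W, D↔H, V↔B. Complement (CYACRTTGBGCYTTGCATHBGWAYGG), then reverse for 5'→3'.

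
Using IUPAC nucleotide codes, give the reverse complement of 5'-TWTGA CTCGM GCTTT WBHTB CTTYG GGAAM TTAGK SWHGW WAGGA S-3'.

Standard pairs A↔T, G↔C; ambiguity codes pair Y↔R, M↔K, W↔W, S↔S, B↔V, H↔D. Complement (AWACTGAGCKCGAAAWVDAVGAARCCCTTKAATCMSWDCWWTCCTS), then reverse for 5'→3'.

5'-STCCTWWCDWSMCTAAKTTCCCRAAGVADVWAAAGCKCGAGTCAWA-3'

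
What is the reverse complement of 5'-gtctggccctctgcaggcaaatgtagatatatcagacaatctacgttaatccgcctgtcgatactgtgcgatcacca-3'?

5'-TGGTGATCGCACAGTATCGACAGGCGGATTAACGTAGATTGTCTGATATATCTACATTTGCCTGCAGAGGGCCAGAC-3'

Complement each base (A↔T, G↔C): CAGACCGGGAGACGTCCGTTTACATCTATATAGTCTGTTAGATGCAATTAGGCGGACAGCTATGACACGCTAGTGGT. Then reverse.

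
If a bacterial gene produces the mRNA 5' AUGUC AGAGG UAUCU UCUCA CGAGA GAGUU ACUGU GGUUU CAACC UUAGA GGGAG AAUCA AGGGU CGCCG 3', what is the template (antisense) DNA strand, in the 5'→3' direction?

5′-CGGCGACCCTTGATTCTCCCTCTAAGGTTGAAACCACAGTAACTCTCTCGTGAGAAGATACCTCTGACAT-3′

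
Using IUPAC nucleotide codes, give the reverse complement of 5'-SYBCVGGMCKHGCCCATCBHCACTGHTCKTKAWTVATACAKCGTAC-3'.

5'-GTACGMTGTATBAWTMAMGADCAGTGDVGATGGGCDMGKCCBGVRS-3'

Standard pairs A↔T, G↔C; ambiguity codes pair Y↔R, M↔K, W↔W, S↔S, B↔V, H↔D. Complement (SRVGBCCKGMDCGGGTAGVDGTGACDAGMAMTWABTATGTMGCATG), then reverse for 5'→3'.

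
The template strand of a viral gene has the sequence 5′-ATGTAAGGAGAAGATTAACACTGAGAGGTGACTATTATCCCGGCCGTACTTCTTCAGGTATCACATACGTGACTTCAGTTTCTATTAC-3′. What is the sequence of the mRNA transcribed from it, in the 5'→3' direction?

RNA polymerase reads the template 3'→5' and synthesizes mRNA 5'→3' by base-pairing (A→U, T→A, G↔C). The complement of the template is TACATTCCTCTTCTAATTGTGACTCTCCACTGATAATAGGGCCGGCATGAAGAAGTCCATAGTGTATGCACTGAAGTCAAAGATAATG; antiparallel, so 5'→3' the coding strand is GTAATAGAAACTGAAGTCACGTATGTGATACCTGAAGAAGTACGGCCGGGATAATAGTCACCTCTCAGTGTTAATCTTCTCCTTACAT. Replace T with U for the mRNA.

5′-GUAAUAGAAACUGAAGUCACGUAUGUGAUACCUGAAGAAGUACGGCCGGGAUAAUAGUCACCUCUCAGUGUUAAUCUUCUCCUUACAU-3′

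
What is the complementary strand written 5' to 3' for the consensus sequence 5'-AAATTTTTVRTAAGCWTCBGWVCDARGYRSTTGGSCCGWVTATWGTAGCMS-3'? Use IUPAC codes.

Standard pairs A↔T, G↔C; ambiguity codes pair R↔Y, M↔K, W↔W, S↔S, B↔V, D↔H. Complement (TTTAAAAABYATTCGWAGVCWBGHTYCRYSAACCSGGCWBATAWCATCGKS), then reverse for 5'→3'.

5'-SKGCTACWATABWCGGSCCAASYRCYTHGBWCVGAWGCTTAYBAAAAATTT-3'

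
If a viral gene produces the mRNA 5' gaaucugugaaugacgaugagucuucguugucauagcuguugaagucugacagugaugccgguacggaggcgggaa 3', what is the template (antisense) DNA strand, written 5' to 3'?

5'-TTCCCGCCTCCGTACCGGCATCACTGTCAGACTTCAACAGCTATGACAACGAAGACTCATCGTCATTCACAGATTC-3'

Replace U with T to get the coding DNA strand: GAATCTGTGAATGACGATGAGTCTTCGTTGTCATAGCTGTTGAAGTCTGACAGTGATGCCGGTACGGAGGCGGGAA. The template strand is its reverse complement (complement CTTAGACACTTACTGCTACTCAGAAGCAACAGTATCGACAACTTCAGACTGTCACTACGGCCATGCCTCCGCCCTT, then reverse).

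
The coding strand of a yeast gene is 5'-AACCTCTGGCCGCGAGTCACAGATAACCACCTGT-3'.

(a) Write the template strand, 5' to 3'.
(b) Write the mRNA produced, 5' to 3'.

(a) The template strand is the reverse complement of the coding strand: complement TTGGAGACCGGCGCTCAGTGTCTATTGGTGGACA, then reverse.
(b) mRNA matches the coding strand with T→U.

(a) 5'-ACAGGTGGTTATCTGTGACTCGCGGCCAGAGGTT-3'
(b) 5'-AACCUCUGGCCGCGAGUCACAGAUAACCACCUGU-3'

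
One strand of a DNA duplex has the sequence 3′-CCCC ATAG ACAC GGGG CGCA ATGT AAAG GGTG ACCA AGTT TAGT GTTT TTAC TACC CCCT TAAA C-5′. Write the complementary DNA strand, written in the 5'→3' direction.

5′-GGGGTATCTGTGCCCCGCGTTACATTTCCCACTGGTTCAAATCACAAAAATGATGGGGGAATTTG-3′

The strand is given 3'→5', so its complement runs 5'→3' in the same left-to-right order: pair each base A↔T, G↔C.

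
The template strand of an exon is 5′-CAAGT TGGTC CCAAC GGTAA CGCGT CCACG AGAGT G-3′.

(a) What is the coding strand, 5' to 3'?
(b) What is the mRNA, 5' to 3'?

(a) 5'-CACTCTCGTGGACGCGTTACCGTTGGGACCAACTTG-3'
(b) 5'-CACUCUCGUGGACGCGUUACCGUUGGGACCAACUUG-3'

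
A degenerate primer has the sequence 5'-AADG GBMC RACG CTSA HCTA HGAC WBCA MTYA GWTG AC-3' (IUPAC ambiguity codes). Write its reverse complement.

Standard pairs A↔T, G↔C; ambiguity codes pair R↔Y, M↔K, W↔W, S↔S, B↔V, D↔H. Complement (TTHCCVKGYTGCGASTDGATDCTGWVGTKARTCWACTG), then reverse for 5'→3'.

5'-GTCAWCTRAKTGVWGTCDTAGDTSAGCGTYGKVCCHTT-3'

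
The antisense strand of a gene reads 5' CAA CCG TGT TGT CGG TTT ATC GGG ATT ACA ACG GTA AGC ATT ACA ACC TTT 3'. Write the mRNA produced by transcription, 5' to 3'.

5'-AAAGGUUGUAAUGCUUACCGUUGUAAUCCCGAUAAACCGACAACACGGUUG-3'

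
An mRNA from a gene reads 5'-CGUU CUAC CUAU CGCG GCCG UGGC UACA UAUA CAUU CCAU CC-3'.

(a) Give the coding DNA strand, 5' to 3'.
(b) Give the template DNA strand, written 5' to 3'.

(a) 5'-CGTTCTACCTATCGCGGCCGTGGCTACATATACATTCCATCC-3'
(b) 5′-GGATGGAATGTATATGTAGCCACGGCCGCGATAGGTAGAACG-3′

(a) The coding strand matches the mRNA with U→T.
(b) The template strand is the reverse complement of the coding strand.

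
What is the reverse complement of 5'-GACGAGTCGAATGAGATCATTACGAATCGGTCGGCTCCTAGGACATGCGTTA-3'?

Complement each base (A↔T, G↔C): CTGCTCAGCTTACTCTAGTAATGCTTAGCCAGCCGAGGATCCTGTACGCAAT. Then reverse.

5′-TAACGCATGTCCTAGGAGCCGACCGATTCGTAATGATCTCATTCGACTCGTC-3′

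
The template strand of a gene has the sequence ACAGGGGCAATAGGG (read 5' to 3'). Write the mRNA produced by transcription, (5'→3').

RNA polymerase reads the template 3'→5' and synthesizes mRNA 5'→3' by base-pairing (A→U, T→A, G↔C). The complement of the template is TGTCCCCGTTATCCC; antiparallel, so 5'→3' the coding strand is CCCTATTGCCCCTGT. Replace T with U for the mRNA.

5'-CCCUAUUGCCCCUGU-3'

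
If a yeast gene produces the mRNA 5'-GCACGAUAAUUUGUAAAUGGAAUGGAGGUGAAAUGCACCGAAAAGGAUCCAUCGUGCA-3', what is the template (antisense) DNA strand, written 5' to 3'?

Replace U with T to get the coding DNA strand: GCACGATAATTTGTAAATGGAATGGAGGTGAAATGCACCGAAAAGGATCCATCGTGCA. The template strand is its reverse complement (complement CGTGCTATTAAACATTTACCTTACCTCCACTTTACGTGGCTTTTCCTAGGTAGCACGT, then reverse).

5'-TGCACGATGGATCCTTTTCGGTGCATTTCACCTCCATTCCATTTACAAATTATCGTGC-3'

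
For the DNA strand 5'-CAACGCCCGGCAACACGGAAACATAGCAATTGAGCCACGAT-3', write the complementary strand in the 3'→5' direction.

3'-GTTGCGGGCCGTTGTGCCTTTGTATCGTTAACTCGGTGCTA-5'

Base-pairing A↔T, G↔C gives the complement. The complementary strand is antiparallel, so paired with a 5'→3' strand it runs 3'→5'.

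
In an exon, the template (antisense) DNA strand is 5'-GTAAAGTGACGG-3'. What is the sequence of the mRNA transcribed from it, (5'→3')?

The mRNA has the sequence of the coding strand (reverse complement of the template) with T→U. Reverse complement of GTAAAGTGACGG is CCGTCACTTTAC; then T→U.

5'-CCGUCACUUUAC-3'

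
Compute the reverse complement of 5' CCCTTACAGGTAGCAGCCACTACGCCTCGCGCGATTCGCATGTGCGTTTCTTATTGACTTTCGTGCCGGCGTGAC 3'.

Complement each base (A↔T, G↔C): GGGAATGTCCATCGTCGGTGATGCGGAGCGCGCTAAGCGTACACGCAAAGAATAACTGAAAGCACGGCCGCACTG. Then reverse.

5′-GTCACGCCGGCACGAAAGTCAATAAGAAACGCACATGCGAATCGCGCGAGGCGTAGTGGCTGCTACCTGTAAGGG-3′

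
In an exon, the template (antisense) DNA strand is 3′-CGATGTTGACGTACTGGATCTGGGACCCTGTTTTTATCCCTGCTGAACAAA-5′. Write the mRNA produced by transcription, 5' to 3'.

Reading the template 3'→5' as shown, RNA polymerase pairs each base (A→U, T→A, G↔C) to build mRNA 5'→3' directly.

5'-GCUACAACUGCAUGACCUAGACCCUGGGACAAAAAUAGGGACGACUUGUUU-3'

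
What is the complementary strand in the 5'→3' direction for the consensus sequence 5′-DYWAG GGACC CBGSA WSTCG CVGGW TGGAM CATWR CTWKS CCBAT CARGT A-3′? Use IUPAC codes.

5'-TACYTGATVGGSMWAGYWATGKTCCAWCCBGCGASWTSCVGGGTCCCTWRH-3'

Standard pairs A↔T, G↔C; ambiguity codes pair R↔Y, M↔K, W↔W, S↔S, B↔V, D↔H. Complement (HRWTCCCTGGGVCSTWSAGCGBCCWACCTKGTAWYGAWMSGGVTAGTYCAT), then reverse for 5'→3'.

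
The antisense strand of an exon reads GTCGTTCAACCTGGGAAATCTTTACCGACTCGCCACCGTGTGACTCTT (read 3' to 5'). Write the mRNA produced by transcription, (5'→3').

5'-CAGCAAGUUGGACCCUUUAGAAAUGGCUGAGCGGUGGCACACUGAGAA-3'

Reading the template 3'→5' as shown, RNA polymerase pairs each base (A→U, T→A, G↔C) to build mRNA 5'→3' directly.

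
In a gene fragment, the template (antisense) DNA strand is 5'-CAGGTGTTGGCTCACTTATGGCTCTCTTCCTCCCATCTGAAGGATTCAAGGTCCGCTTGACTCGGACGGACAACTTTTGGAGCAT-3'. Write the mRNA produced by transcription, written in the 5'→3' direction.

The mRNA has the sequence of the coding strand (reverse complement of the template) with T→U. Reverse complement of CAGGTGTTGGCTCACTTATGGCTCTCTTCCTCCCATCTGAAGGATTCAAGGTCCGCTTGACTCGGACGGACAACTTTTGGAGCAT is ATGCTCCAAAAGTTGTCCGTCCGAGTCAAGCGGACCTTGAATCCTTCAGATGGGAGGAAGAGAGCCATAAGTGAGCCAACACCTG; then T→U.

5'-AUGCUCCAAAAGUUGUCCGUCCGAGUCAAGCGGACCUUGAAUCCUUCAGAUGGGAGGAAGAGAGCCAUAAGUGAGCCAACACCUG-3'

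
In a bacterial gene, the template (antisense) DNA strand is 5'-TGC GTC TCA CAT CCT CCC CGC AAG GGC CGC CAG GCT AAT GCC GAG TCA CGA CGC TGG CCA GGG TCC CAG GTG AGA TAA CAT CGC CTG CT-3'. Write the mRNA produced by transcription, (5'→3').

The mRNA has the sequence of the coding strand (reverse complement of the template) with T→U. Reverse complement of TGCGTCTCACATCCTCCCCGCAAGGGCCGCCAGGCTAATGCCGAGTCACGACGCTGGCCAGGGTCCCAGGTGAGATAACATCGCCTGCT is AGCAGGCGATGTTATCTCACCTGGGACCCTGGCCAGCGTCGTGACTCGGCATTAGCCTGGCGGCCCTTGCGGGGAGGATGTGAGACGCA; then T→U.

5'-AGCAGGCGAUGUUAUCUCACCUGGGACCCUGGCCAGCGUCGUGACUCGGCAUUAGCCUGGCGGCCCUUGCGGGGAGGAUGUGAGACGCA-3'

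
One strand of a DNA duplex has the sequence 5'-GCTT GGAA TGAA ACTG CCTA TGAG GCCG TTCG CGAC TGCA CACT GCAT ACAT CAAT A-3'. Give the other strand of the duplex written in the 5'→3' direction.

The complement of GCTTGGAATGAAACTGCCTATGAGGCCGTTCGCGACTGCACACTGCATACATCAATA is CGAACCTTACTTTGACGGATACTCCGGCAAGCGCTGACGTGTGACGTATGTAGTTAT (A↔T, G↔C). DNA strands are antiparallel, so the complementary strand runs 3'→5'; reversing gives the 5'→3' form.

5'-TATTGATGTATGCAGTGTGCAGTCGCGAACGGCCTCATAGGCAGTTTCATTCCAAGC-3'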